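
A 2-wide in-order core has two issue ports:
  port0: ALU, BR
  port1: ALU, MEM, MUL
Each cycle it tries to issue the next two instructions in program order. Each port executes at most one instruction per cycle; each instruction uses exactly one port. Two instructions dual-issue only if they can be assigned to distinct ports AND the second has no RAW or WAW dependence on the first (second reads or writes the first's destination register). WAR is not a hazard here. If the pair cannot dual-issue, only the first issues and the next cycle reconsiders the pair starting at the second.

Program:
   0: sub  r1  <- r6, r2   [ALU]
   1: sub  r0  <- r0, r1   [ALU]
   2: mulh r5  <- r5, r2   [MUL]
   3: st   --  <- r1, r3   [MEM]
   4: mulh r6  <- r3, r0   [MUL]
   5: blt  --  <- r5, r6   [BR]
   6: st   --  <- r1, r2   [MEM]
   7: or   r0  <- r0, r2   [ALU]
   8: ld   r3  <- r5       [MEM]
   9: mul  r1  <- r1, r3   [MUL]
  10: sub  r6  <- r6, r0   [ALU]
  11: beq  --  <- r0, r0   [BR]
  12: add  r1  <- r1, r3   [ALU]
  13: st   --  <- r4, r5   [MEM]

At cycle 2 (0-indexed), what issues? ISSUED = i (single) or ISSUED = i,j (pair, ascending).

0. sub @i0  | RAW r1
1. sub mulh @i1,i2  | 2-wide
2. st @i3  | no-port MEM/MUL
3. mulh @i4  | RAW r6
4. blt st @i5,i6  | 2-wide
5. or ld @i7,i8  | 2-wide
6. mul sub @i9,i10  | 2-wide
7. beq add @i11,i12  | 2-wide
8. st @i13  | tail

ISSUED = 3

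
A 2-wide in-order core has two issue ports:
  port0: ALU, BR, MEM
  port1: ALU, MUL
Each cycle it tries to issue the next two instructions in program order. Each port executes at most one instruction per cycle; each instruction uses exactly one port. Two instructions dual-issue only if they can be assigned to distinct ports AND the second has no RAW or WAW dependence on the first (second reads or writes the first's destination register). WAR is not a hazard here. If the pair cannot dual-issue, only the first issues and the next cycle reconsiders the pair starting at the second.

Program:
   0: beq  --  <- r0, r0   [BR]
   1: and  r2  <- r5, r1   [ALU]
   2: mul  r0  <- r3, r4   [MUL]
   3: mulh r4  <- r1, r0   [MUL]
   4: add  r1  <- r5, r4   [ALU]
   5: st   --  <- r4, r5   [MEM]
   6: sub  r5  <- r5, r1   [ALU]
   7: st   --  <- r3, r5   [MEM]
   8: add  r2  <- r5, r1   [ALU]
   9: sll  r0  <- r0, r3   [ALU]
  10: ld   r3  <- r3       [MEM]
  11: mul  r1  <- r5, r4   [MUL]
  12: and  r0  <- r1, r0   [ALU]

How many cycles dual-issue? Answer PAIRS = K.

PAIRS = 4

0. beq.BR;and.ALU @i0/i1  | pair
1. mul.MUL @i2  | no-port MUL/MUL
2. mulh.MUL @i3  | RAW r4
3. add.ALU;st.MEM @i4/i5  | pair
4. sub.ALU @i6  | RAW r5
5. st.MEM;add.ALU @i7/i8  | pair
6. sll.ALU;ld.MEM @i9/i10  | pair
7. mul.MUL @i11  | RAW r1
8. and.ALU @i12  | tail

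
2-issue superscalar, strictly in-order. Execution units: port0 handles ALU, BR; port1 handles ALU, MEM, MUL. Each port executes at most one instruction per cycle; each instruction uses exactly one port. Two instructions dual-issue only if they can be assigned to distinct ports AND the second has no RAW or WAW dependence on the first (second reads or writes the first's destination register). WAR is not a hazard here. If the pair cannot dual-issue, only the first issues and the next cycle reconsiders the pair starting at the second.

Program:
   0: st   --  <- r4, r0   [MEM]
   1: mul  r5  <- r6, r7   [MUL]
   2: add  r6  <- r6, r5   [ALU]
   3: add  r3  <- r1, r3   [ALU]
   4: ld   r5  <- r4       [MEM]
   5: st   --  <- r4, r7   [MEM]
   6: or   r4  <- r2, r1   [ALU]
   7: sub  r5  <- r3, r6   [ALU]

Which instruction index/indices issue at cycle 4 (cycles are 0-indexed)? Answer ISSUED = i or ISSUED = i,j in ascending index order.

ISSUED = 5,6

c0: i0 st.MEM  no-port MEM/MUL
c1: i1 mul.MUL  RAW r5
c2: i2&i3 add.ALU;add.ALU  dual
c3: i4 ld.MEM  no-port MEM/MEM
c4: i5&i6 st.MEM;or.ALU  dual
c5: i7 sub.ALU  tail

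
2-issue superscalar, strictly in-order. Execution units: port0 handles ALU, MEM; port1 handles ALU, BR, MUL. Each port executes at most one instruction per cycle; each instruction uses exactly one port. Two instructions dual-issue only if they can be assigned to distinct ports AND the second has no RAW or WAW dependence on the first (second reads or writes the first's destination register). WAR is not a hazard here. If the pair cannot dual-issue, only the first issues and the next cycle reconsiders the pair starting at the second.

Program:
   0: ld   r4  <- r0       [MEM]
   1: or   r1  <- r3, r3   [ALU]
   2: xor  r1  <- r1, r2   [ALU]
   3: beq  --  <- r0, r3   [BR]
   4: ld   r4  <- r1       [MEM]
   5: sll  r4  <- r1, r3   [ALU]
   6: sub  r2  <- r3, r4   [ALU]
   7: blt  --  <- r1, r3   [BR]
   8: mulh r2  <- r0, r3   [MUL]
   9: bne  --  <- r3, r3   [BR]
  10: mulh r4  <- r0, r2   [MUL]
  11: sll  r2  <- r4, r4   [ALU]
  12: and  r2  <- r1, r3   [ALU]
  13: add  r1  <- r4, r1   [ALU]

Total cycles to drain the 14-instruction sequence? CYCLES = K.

CYCLES = 10

c0: i0&i1 ld+or  pair
c1: i2&i3 xor+beq  pair
c2: i4 ld  WAW r4
c3: i5 sll  RAW r4
c4: i6&i7 sub+blt  pair
c5: i8 mulh  no-port MUL/BR
c6: i9 bne  no-port BR/MUL
c7: i10 mulh  RAW r4
c8: i11 sll  WAW r2
c9: i12&i13 and+add  pair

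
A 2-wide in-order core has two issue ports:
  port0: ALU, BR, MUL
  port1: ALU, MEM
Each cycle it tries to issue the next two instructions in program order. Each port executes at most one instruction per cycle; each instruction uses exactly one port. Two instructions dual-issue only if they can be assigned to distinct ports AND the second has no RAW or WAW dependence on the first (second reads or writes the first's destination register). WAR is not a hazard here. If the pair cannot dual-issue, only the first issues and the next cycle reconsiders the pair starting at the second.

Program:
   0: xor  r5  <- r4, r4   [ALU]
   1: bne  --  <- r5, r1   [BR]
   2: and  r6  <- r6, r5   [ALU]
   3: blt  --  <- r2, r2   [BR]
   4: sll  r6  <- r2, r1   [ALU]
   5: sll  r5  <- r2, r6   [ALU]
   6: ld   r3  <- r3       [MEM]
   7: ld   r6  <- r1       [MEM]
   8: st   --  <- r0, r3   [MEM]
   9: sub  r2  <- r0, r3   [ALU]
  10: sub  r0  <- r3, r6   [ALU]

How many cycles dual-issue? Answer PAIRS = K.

PAIRS = 4

[0] i0  xor  -- RAW r5
[1] i1/i2  bne/and  -- pair
[2] i3/i4  blt/sll  -- pair
[3] i5/i6  sll/ld  -- pair
[4] i7  ld  -- no-port MEM/MEM
[5] i8/i9  st/sub  -- pair
[6] i10  sub  -- tail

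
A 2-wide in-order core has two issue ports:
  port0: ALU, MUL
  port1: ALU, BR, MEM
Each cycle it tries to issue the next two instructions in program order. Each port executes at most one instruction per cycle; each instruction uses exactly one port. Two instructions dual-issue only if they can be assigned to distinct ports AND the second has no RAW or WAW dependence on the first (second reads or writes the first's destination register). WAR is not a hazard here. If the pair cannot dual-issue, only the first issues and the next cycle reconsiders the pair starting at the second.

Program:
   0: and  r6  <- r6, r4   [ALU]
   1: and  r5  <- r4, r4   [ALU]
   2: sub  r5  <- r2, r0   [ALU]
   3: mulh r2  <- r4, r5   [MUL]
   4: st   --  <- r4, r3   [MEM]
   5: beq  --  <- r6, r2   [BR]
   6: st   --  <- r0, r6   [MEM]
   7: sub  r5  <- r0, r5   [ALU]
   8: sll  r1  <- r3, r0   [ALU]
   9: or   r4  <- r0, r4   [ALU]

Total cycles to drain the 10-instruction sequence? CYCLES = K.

#0 head=0: and+and i0+i1 dual
#1 head=2: sub i2 RAW r5
#2 head=3: mulh+st i3+i4 dual
#3 head=5: beq i5 no-port BR/MEM
#4 head=6: st+sub i6+i7 dual
#5 head=8: sll+or i8+i9 dual

CYCLES = 6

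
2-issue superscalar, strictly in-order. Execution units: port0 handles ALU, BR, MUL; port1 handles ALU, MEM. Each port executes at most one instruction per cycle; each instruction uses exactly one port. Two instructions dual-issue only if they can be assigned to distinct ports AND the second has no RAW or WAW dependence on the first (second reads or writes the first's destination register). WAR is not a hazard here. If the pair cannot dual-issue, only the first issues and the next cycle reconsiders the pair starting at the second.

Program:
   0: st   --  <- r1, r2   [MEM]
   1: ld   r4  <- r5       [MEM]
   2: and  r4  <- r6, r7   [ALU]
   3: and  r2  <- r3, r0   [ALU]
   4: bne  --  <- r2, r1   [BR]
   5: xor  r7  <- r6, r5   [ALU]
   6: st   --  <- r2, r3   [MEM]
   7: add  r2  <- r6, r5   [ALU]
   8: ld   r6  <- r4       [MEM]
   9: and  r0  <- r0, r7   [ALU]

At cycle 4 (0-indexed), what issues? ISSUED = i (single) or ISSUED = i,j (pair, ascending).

ISSUED = 6,7

t=0 i0:st.MEM ; no-port MEM/MEM
t=1 i1:ld.MEM ; WAW r4
t=2 i2+i3:and.ALU+and.ALU ; dual
t=3 i4+i5:bne.BR+xor.ALU ; dual
t=4 i6+i7:st.MEM+add.ALU ; dual
t=5 i8+i9:ld.MEM+and.ALU ; dual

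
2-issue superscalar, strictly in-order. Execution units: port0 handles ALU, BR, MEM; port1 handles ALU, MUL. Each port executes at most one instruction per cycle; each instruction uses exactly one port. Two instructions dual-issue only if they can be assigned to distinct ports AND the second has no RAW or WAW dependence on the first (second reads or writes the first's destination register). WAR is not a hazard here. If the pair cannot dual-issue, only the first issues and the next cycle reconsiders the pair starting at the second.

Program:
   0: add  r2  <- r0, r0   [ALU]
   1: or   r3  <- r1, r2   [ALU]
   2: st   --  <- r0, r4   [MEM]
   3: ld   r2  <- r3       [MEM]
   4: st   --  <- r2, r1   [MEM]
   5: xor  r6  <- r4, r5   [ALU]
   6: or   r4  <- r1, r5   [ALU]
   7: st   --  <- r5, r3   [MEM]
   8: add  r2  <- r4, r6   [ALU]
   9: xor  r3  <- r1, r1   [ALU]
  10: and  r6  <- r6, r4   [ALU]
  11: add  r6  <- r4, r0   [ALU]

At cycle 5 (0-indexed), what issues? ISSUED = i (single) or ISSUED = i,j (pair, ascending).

ISSUED = 8,9

  cy0 -> i0 (add.ALU) RAW r2
  cy1 -> i1/i2 (or.ALU+st.MEM) pair
  cy2 -> i3 (ld.MEM) no-port MEM/MEM
  cy3 -> i4/i5 (st.MEM+xor.ALU) pair
  cy4 -> i6/i7 (or.ALU+st.MEM) pair
  cy5 -> i8/i9 (add.ALU+xor.ALU) pair
  cy6 -> i10 (and.ALU) WAW r6
  cy7 -> i11 (add.ALU) tail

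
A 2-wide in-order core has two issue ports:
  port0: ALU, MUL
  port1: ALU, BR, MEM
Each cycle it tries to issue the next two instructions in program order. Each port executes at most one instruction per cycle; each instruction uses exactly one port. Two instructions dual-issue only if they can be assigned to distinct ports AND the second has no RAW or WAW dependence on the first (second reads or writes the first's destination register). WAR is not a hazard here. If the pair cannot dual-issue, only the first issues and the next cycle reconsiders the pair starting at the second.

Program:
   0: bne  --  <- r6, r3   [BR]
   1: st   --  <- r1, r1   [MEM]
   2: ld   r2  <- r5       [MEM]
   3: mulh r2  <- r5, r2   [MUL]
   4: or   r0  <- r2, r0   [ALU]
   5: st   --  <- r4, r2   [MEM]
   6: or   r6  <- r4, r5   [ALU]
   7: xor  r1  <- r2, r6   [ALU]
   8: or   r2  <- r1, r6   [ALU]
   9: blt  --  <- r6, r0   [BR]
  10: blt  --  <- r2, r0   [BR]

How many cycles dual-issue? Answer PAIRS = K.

  cy0 -> i0 (bne.BR) no-port BR/MEM
  cy1 -> i1 (st.MEM) no-port MEM/MEM
  cy2 -> i2 (ld.MEM) RAW+WAW r2
  cy3 -> i3 (mulh.MUL) RAW r2
  cy4 -> i4,i5 (or.ALU;st.MEM) pair
  cy5 -> i6 (or.ALU) RAW r6
  cy6 -> i7 (xor.ALU) RAW r1
  cy7 -> i8,i9 (or.ALU;blt.BR) pair
  cy8 -> i10 (blt.BR) tail

PAIRS = 2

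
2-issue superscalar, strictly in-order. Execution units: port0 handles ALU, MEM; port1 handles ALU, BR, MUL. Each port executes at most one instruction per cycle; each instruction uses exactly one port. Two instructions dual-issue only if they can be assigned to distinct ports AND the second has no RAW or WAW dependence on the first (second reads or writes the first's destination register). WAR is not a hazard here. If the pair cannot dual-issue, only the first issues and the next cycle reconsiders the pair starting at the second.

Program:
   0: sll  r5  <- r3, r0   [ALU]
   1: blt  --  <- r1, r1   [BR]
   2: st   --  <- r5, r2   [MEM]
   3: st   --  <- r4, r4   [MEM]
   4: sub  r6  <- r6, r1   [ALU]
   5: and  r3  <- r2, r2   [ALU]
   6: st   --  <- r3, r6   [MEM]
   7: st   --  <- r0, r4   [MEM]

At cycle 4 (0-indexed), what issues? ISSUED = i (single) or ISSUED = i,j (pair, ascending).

c0: i0,i1 sll/blt  pair
c1: i2 st  no-port MEM/MEM
c2: i3,i4 st/sub  pair
c3: i5 and  RAW r3
c4: i6 st  no-port MEM/MEM
c5: i7 st  tail

ISSUED = 6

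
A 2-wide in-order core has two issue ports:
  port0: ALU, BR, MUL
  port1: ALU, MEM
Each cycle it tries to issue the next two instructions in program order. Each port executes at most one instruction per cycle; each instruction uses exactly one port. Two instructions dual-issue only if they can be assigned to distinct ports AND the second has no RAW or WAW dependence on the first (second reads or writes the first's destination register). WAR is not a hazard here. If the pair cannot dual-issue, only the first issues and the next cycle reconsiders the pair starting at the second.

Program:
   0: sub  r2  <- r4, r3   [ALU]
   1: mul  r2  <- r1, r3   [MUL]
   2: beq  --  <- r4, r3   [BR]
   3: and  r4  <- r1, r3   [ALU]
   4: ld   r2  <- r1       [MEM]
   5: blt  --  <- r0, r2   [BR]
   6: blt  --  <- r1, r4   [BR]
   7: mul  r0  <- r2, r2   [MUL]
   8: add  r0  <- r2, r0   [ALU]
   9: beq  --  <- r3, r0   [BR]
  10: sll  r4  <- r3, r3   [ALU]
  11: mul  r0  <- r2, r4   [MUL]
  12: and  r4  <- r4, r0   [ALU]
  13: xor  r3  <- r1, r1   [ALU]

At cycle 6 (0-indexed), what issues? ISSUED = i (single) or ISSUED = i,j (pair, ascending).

#0 head=0: sub i0 WAW r2
#1 head=1: mul i1 no-port MUL/BR
#2 head=2: beq;and i2+i3 dual
#3 head=4: ld i4 RAW r2
#4 head=5: blt i5 no-port BR/BR
#5 head=6: blt i6 no-port BR/MUL
#6 head=7: mul i7 RAW+WAW r0
#7 head=8: add i8 RAW r0
#8 head=9: beq;sll i9+i10 dual
#9 head=11: mul i11 RAW r0
#10 head=12: and;xor i12+i13 dual

ISSUED = 7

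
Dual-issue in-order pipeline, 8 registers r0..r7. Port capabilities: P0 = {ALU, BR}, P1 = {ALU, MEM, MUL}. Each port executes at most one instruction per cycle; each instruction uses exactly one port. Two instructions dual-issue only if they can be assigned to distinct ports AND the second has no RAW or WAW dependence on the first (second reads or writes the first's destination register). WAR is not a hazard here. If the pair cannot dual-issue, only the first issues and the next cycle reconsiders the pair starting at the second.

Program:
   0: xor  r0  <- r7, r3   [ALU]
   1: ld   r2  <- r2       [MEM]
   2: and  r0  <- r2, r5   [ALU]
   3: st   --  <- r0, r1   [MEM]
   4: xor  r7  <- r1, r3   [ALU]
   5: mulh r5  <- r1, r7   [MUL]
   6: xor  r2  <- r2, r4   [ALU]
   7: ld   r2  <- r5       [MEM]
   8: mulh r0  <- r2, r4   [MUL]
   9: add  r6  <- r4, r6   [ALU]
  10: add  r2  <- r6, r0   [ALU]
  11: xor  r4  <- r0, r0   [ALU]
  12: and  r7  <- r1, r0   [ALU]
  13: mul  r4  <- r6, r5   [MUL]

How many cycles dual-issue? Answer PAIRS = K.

  cy0 -> i0&i1 (xor/ld) 2-wide
  cy1 -> i2 (and) RAW r0
  cy2 -> i3&i4 (st/xor) 2-wide
  cy3 -> i5&i6 (mulh/xor) 2-wide
  cy4 -> i7 (ld) no-port MEM/MUL
  cy5 -> i8&i9 (mulh/add) 2-wide
  cy6 -> i10&i11 (add/xor) 2-wide
  cy7 -> i12&i13 (and/mul) 2-wide

PAIRS = 6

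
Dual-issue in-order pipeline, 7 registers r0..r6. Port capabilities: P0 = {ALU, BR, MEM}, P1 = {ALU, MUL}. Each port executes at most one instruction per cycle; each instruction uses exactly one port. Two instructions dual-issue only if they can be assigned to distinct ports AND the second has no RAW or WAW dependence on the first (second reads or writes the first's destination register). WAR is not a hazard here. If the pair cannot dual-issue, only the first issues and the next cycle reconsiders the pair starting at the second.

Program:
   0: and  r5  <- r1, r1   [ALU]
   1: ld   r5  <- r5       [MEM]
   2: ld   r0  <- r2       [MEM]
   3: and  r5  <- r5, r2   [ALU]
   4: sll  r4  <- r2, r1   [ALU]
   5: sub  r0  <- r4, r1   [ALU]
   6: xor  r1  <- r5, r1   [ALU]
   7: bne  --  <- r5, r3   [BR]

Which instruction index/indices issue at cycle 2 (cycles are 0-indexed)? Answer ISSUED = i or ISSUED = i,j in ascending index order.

0. and @i0  | RAW+WAW r5
1. ld @i1  | no-port MEM/MEM
2. ld;and @i2&i3  | 2-wide
3. sll @i4  | RAW r4
4. sub;xor @i5&i6  | 2-wide
5. bne @i7  | tail

ISSUED = 2,3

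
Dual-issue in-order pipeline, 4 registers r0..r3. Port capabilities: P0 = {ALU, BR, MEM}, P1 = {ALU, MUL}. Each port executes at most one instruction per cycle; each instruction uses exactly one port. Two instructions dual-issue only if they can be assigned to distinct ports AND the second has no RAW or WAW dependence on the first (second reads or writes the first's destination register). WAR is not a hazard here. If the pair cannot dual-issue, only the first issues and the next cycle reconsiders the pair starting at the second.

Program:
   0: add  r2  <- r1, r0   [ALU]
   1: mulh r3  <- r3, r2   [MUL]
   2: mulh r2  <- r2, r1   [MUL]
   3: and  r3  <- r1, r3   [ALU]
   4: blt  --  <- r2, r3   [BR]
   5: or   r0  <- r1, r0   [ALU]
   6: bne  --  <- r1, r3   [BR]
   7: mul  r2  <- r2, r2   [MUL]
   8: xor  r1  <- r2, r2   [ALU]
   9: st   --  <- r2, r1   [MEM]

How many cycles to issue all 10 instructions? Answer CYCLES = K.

0. add.ALU @i0  | RAW r2
1. mulh.MUL @i1  | no-port MUL/MUL
2. mulh.MUL+and.ALU @i2&i3  | dual
3. blt.BR+or.ALU @i4&i5  | dual
4. bne.BR+mul.MUL @i6&i7  | dual
5. xor.ALU @i8  | RAW r1
6. st.MEM @i9  | tail

CYCLES = 7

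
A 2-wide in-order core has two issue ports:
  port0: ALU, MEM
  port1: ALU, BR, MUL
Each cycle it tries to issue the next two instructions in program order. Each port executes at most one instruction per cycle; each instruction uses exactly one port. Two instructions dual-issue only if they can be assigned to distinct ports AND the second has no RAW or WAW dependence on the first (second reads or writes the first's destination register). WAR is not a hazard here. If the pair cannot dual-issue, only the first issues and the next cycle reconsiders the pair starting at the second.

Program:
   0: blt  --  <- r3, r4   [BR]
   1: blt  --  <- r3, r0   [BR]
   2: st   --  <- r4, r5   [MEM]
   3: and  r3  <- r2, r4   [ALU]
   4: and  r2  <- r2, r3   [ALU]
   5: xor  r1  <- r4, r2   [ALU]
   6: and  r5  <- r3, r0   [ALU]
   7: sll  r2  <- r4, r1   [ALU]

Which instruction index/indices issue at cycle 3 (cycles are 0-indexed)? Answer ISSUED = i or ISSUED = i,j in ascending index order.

ISSUED = 4

#0 head=0: blt.BR i0 no-port BR/BR
#1 head=1: blt.BR;st.MEM i1/i2 2-wide
#2 head=3: and.ALU i3 RAW r3
#3 head=4: and.ALU i4 RAW r2
#4 head=5: xor.ALU;and.ALU i5/i6 2-wide
#5 head=7: sll.ALU i7 tail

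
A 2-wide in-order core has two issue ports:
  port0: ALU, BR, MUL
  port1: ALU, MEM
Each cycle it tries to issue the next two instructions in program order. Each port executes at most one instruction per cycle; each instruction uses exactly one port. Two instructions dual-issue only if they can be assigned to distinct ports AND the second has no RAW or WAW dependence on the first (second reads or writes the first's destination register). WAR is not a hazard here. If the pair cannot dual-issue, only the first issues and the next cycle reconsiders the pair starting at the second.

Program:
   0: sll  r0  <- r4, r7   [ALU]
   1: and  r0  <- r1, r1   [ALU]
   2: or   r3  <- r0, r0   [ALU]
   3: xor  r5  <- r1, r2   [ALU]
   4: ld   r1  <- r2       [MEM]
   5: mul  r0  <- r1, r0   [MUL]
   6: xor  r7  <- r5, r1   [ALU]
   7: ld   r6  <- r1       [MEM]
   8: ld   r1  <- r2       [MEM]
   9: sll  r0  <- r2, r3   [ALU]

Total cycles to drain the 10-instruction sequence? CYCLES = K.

#0 head=0: sll.ALU i0 WAW r0
#1 head=1: and.ALU i1 RAW r0
#2 head=2: or.ALU xor.ALU i2+i3 2-wide
#3 head=4: ld.MEM i4 RAW r1
#4 head=5: mul.MUL xor.ALU i5+i6 2-wide
#5 head=7: ld.MEM i7 no-port MEM/MEM
#6 head=8: ld.MEM sll.ALU i8+i9 2-wide

CYCLES = 7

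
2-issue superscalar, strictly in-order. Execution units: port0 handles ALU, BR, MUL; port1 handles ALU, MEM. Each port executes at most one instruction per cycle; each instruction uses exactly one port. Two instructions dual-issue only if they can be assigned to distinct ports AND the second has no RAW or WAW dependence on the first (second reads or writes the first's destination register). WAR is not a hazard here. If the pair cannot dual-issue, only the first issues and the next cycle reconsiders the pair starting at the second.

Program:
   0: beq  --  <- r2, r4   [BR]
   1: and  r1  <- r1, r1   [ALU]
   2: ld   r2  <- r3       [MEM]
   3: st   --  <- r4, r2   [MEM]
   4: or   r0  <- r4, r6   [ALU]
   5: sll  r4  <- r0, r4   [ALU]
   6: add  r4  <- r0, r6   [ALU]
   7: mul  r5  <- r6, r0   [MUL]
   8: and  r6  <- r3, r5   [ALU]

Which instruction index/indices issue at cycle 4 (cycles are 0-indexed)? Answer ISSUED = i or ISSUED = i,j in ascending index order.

t=0 i0/i1:beq.BR+and.ALU ; 2-wide
t=1 i2:ld.MEM ; no-port MEM/MEM
t=2 i3/i4:st.MEM+or.ALU ; 2-wide
t=3 i5:sll.ALU ; WAW r4
t=4 i6/i7:add.ALU+mul.MUL ; 2-wide
t=5 i8:and.ALU ; tail

ISSUED = 6,7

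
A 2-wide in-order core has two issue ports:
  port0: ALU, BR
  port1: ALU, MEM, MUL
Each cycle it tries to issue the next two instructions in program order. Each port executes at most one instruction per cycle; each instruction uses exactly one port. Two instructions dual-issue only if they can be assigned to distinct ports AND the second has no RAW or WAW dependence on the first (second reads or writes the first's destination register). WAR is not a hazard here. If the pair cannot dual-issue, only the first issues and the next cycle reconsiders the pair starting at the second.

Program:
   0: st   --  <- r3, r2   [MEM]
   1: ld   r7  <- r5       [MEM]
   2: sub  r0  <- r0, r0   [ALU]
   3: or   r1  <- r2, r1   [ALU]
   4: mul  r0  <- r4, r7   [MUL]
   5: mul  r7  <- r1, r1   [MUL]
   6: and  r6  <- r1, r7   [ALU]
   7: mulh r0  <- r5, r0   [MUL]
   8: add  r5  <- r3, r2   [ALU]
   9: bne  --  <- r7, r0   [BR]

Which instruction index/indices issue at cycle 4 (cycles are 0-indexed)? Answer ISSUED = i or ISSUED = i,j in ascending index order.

0. st.MEM @i0  | no-port MEM/MEM
1. ld.MEM;sub.ALU @i1+i2  | pair
2. or.ALU;mul.MUL @i3+i4  | pair
3. mul.MUL @i5  | RAW r7
4. and.ALU;mulh.MUL @i6+i7  | pair
5. add.ALU;bne.BR @i8+i9  | pair

ISSUED = 6,7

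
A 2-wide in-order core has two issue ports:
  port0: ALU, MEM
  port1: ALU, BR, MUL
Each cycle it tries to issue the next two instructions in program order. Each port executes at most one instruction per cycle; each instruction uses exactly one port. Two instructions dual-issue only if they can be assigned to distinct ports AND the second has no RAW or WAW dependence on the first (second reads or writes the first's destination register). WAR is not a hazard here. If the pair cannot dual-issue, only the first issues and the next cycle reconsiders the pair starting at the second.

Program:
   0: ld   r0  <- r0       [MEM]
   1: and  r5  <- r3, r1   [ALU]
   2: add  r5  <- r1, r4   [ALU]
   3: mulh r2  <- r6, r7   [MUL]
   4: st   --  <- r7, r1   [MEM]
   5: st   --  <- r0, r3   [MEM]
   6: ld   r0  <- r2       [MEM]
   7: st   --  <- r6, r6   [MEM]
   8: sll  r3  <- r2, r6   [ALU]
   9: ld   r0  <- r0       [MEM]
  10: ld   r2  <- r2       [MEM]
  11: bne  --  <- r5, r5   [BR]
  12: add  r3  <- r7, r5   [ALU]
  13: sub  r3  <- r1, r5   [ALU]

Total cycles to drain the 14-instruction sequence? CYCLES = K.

CYCLES = 10

0. ld;and @i0,i1  | pair
1. add;mulh @i2,i3  | pair
2. st @i4  | no-port MEM/MEM
3. st @i5  | no-port MEM/MEM
4. ld @i6  | no-port MEM/MEM
5. st;sll @i7,i8  | pair
6. ld @i9  | no-port MEM/MEM
7. ld;bne @i10,i11  | pair
8. add @i12  | WAW r3
9. sub @i13  | tail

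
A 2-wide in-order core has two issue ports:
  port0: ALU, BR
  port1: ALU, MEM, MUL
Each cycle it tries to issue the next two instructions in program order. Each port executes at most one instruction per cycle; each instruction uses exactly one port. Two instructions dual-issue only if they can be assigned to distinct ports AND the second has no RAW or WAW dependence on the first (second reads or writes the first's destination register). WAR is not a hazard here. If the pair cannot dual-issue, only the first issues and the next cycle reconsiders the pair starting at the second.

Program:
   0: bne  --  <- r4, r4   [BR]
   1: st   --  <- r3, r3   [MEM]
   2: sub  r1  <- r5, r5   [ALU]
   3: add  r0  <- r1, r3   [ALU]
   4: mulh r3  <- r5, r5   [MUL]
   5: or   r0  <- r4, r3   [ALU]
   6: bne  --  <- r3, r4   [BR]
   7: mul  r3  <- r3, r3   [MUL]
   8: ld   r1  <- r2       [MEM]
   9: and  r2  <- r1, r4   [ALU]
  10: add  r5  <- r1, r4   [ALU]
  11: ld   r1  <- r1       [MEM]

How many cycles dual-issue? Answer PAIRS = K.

c0: i0+i1 bne.BR/st.MEM  pair
c1: i2 sub.ALU  RAW r1
c2: i3+i4 add.ALU/mulh.MUL  pair
c3: i5+i6 or.ALU/bne.BR  pair
c4: i7 mul.MUL  no-port MUL/MEM
c5: i8 ld.MEM  RAW r1
c6: i9+i10 and.ALU/add.ALU  pair
c7: i11 ld.MEM  tail

PAIRS = 4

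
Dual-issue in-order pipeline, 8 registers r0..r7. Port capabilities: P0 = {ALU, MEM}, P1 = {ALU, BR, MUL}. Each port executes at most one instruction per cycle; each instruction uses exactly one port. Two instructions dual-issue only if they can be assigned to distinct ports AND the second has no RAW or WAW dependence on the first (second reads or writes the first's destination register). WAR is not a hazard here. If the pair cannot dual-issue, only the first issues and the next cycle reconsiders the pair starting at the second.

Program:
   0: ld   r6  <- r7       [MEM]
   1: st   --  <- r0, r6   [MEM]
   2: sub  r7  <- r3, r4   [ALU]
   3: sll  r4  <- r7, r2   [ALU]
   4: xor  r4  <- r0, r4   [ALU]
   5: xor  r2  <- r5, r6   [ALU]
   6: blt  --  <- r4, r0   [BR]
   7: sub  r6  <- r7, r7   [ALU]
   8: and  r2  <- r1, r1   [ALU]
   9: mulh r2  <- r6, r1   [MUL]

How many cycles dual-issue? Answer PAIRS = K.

PAIRS = 3

#0 head=0: ld i0 no-port MEM/MEM
#1 head=1: st+sub i1,i2 2-wide
#2 head=3: sll i3 RAW+WAW r4
#3 head=4: xor+xor i4,i5 2-wide
#4 head=6: blt+sub i6,i7 2-wide
#5 head=8: and i8 WAW r2
#6 head=9: mulh i9 tail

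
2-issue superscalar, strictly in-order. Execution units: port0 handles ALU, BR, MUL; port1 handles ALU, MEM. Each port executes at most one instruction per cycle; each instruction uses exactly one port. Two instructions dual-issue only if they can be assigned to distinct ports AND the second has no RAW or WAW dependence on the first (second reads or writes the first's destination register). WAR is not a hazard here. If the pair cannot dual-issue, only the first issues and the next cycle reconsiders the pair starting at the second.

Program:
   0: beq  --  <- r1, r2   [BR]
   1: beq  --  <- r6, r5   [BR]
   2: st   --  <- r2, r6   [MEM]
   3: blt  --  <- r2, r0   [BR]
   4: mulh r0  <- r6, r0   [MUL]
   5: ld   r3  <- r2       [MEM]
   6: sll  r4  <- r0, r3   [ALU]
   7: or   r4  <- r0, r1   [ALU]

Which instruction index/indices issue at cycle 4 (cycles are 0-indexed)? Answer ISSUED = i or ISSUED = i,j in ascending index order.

0. beq.BR @i0  | no-port BR/BR
1. beq.BR;st.MEM @i1&i2  | dual
2. blt.BR @i3  | no-port BR/MUL
3. mulh.MUL;ld.MEM @i4&i5  | dual
4. sll.ALU @i6  | WAW r4
5. or.ALU @i7  | tail

ISSUED = 6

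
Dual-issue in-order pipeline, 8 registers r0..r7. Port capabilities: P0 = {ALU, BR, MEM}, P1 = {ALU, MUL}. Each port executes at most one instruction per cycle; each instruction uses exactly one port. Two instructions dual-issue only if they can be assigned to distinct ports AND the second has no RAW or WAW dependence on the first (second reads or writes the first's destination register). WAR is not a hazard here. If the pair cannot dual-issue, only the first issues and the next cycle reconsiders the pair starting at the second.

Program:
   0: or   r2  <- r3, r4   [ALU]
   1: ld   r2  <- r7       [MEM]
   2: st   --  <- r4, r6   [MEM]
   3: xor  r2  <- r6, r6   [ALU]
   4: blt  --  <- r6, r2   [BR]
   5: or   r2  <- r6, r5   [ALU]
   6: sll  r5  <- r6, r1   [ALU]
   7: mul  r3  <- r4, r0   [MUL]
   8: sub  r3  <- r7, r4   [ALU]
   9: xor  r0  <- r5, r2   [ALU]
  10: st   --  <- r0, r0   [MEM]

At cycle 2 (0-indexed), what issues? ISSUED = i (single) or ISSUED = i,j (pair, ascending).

ISSUED = 2,3

  cy0 -> i0 (or) WAW r2
  cy1 -> i1 (ld) no-port MEM/MEM
  cy2 -> i2/i3 (st xor) pair
  cy3 -> i4/i5 (blt or) pair
  cy4 -> i6/i7 (sll mul) pair
  cy5 -> i8/i9 (sub xor) pair
  cy6 -> i10 (st) tail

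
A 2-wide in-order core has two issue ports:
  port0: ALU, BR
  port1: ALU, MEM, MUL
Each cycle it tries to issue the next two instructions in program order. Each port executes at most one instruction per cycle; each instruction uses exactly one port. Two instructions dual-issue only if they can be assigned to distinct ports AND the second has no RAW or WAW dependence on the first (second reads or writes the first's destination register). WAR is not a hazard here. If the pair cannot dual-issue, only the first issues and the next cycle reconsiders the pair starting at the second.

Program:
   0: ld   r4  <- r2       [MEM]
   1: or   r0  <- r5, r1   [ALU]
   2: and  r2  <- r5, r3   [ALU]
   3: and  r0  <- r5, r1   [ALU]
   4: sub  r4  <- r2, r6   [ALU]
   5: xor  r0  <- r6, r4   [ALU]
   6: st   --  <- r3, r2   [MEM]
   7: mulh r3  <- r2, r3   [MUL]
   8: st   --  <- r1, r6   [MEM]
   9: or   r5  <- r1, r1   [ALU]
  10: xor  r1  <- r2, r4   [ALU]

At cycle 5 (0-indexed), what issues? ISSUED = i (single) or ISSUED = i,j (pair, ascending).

#0 head=0: ld.MEM+or.ALU i0,i1 2-wide
#1 head=2: and.ALU+and.ALU i2,i3 2-wide
#2 head=4: sub.ALU i4 RAW r4
#3 head=5: xor.ALU+st.MEM i5,i6 2-wide
#4 head=7: mulh.MUL i7 no-port MUL/MEM
#5 head=8: st.MEM+or.ALU i8,i9 2-wide
#6 head=10: xor.ALU i10 tail

ISSUED = 8,9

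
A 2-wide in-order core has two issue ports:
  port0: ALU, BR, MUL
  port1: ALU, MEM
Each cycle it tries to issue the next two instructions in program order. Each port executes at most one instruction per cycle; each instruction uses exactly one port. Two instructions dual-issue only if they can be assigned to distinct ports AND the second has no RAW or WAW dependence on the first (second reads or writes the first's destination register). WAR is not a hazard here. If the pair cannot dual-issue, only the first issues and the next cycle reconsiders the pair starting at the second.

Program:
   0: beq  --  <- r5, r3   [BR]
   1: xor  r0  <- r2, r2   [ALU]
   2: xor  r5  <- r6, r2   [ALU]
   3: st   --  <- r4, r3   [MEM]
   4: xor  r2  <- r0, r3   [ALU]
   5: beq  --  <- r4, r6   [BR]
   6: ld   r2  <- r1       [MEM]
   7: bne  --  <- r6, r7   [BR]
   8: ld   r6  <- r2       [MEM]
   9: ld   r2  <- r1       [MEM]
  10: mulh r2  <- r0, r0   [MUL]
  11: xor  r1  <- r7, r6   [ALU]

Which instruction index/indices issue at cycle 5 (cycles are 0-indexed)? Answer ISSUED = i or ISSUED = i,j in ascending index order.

ISSUED = 9

  cy0 -> i0&i1 (beq.BR xor.ALU) 2-wide
  cy1 -> i2&i3 (xor.ALU st.MEM) 2-wide
  cy2 -> i4&i5 (xor.ALU beq.BR) 2-wide
  cy3 -> i6&i7 (ld.MEM bne.BR) 2-wide
  cy4 -> i8 (ld.MEM) no-port MEM/MEM
  cy5 -> i9 (ld.MEM) WAW r2
  cy6 -> i10&i11 (mulh.MUL xor.ALU) 2-wide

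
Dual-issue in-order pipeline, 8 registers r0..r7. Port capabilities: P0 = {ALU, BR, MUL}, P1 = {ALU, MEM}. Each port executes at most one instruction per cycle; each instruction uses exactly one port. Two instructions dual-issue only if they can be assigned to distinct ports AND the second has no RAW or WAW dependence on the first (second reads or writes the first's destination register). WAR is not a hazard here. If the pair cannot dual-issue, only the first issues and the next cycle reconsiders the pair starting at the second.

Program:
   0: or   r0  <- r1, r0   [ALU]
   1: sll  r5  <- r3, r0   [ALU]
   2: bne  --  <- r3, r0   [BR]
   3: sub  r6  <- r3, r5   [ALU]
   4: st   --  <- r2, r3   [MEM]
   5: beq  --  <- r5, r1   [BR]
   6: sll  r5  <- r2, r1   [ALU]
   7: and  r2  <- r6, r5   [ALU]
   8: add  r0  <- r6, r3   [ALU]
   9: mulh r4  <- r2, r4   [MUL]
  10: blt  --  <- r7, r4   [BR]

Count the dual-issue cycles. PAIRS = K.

PAIRS = 4

#0 head=0: or.ALU i0 RAW r0
#1 head=1: sll.ALU bne.BR i1,i2 dual
#2 head=3: sub.ALU st.MEM i3,i4 dual
#3 head=5: beq.BR sll.ALU i5,i6 dual
#4 head=7: and.ALU add.ALU i7,i8 dual
#5 head=9: mulh.MUL i9 no-port MUL/BR
#6 head=10: blt.BR i10 tail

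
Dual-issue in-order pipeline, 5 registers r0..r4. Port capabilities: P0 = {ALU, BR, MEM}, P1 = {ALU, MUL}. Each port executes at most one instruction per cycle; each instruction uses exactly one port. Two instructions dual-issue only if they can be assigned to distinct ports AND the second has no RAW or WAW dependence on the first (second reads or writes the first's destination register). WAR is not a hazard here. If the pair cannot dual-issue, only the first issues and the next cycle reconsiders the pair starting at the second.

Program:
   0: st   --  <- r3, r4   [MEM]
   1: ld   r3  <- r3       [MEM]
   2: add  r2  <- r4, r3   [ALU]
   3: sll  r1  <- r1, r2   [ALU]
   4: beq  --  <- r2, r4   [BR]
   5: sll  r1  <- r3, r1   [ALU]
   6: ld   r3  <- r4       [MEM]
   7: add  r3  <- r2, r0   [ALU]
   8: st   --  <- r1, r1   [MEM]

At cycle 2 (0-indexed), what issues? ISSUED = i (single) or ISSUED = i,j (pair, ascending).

ISSUED = 2

#0 head=0: st i0 no-port MEM/MEM
#1 head=1: ld i1 RAW r3
#2 head=2: add i2 RAW r2
#3 head=3: sll/beq i3&i4 pair
#4 head=5: sll/ld i5&i6 pair
#5 head=7: add/st i7&i8 pair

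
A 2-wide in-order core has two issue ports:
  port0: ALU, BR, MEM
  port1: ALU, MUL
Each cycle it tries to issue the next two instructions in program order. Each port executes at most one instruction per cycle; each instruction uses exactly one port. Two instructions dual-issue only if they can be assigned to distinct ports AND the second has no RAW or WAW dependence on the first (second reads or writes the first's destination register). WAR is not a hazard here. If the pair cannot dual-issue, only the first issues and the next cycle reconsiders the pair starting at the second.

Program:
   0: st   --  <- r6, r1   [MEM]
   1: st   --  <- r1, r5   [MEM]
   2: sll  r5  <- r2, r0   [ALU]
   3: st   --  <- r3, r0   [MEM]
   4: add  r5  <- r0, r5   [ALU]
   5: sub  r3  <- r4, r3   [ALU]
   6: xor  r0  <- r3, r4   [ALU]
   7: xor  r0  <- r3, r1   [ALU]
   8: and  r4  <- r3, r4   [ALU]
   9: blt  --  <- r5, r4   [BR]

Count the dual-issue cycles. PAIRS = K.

0. st.MEM @i0  | no-port MEM/MEM
1. st.MEM;sll.ALU @i1,i2  | 2-wide
2. st.MEM;add.ALU @i3,i4  | 2-wide
3. sub.ALU @i5  | RAW r3
4. xor.ALU @i6  | WAW r0
5. xor.ALU;and.ALU @i7,i8  | 2-wide
6. blt.BR @i9  | tail

PAIRS = 3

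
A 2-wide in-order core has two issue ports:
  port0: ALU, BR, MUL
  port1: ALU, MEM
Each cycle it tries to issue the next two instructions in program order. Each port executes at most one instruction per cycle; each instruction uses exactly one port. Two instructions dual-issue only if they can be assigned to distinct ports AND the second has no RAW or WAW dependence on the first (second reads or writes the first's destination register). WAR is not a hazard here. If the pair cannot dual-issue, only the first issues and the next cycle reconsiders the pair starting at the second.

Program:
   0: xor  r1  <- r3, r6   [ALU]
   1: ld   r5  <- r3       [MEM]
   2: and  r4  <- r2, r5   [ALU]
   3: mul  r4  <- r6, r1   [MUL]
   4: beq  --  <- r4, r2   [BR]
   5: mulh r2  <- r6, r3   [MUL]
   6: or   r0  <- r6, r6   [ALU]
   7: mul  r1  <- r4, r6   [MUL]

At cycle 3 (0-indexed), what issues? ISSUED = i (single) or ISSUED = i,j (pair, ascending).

t=0 i0+i1:xor.ALU;ld.MEM ; 2-wide
t=1 i2:and.ALU ; WAW r4
t=2 i3:mul.MUL ; no-port MUL/BR
t=3 i4:beq.BR ; no-port BR/MUL
t=4 i5+i6:mulh.MUL;or.ALU ; 2-wide
t=5 i7:mul.MUL ; tail

ISSUED = 4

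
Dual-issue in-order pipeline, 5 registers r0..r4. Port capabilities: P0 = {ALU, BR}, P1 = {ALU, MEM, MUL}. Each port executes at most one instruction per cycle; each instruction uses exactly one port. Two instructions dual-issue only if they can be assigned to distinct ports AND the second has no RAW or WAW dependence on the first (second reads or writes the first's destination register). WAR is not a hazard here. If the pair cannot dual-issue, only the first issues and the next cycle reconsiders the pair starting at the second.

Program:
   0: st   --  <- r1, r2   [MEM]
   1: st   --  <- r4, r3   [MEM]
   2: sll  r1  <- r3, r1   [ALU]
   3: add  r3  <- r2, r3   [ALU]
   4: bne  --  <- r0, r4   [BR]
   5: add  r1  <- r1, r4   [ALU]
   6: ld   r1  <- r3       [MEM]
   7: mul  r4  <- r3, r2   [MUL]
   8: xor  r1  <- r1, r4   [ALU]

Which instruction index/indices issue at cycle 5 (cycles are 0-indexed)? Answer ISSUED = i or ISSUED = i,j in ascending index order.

ISSUED = 7

#0 head=0: st i0 no-port MEM/MEM
#1 head=1: st/sll i1&i2 2-wide
#2 head=3: add/bne i3&i4 2-wide
#3 head=5: add i5 WAW r1
#4 head=6: ld i6 no-port MEM/MUL
#5 head=7: mul i7 RAW r4
#6 head=8: xor i8 tail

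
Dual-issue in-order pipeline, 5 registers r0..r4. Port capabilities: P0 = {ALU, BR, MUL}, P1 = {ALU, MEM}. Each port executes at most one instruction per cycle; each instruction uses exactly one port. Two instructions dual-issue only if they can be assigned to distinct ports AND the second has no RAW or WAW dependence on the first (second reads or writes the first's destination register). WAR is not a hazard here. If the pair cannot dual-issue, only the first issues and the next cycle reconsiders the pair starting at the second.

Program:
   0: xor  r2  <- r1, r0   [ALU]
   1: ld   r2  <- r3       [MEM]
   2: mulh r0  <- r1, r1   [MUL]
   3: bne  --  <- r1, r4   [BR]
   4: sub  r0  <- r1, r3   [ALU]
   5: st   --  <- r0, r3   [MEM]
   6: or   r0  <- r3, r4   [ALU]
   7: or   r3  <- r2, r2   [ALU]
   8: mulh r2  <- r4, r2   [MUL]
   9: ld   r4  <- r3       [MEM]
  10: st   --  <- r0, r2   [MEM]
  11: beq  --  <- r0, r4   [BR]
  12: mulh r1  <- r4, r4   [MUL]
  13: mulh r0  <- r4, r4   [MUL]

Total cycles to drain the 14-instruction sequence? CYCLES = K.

CYCLES = 9

#0 head=0: xor.ALU i0 WAW r2
#1 head=1: ld.MEM/mulh.MUL i1&i2 pair
#2 head=3: bne.BR/sub.ALU i3&i4 pair
#3 head=5: st.MEM/or.ALU i5&i6 pair
#4 head=7: or.ALU/mulh.MUL i7&i8 pair
#5 head=9: ld.MEM i9 no-port MEM/MEM
#6 head=10: st.MEM/beq.BR i10&i11 pair
#7 head=12: mulh.MUL i12 no-port MUL/MUL
#8 head=13: mulh.MUL i13 tail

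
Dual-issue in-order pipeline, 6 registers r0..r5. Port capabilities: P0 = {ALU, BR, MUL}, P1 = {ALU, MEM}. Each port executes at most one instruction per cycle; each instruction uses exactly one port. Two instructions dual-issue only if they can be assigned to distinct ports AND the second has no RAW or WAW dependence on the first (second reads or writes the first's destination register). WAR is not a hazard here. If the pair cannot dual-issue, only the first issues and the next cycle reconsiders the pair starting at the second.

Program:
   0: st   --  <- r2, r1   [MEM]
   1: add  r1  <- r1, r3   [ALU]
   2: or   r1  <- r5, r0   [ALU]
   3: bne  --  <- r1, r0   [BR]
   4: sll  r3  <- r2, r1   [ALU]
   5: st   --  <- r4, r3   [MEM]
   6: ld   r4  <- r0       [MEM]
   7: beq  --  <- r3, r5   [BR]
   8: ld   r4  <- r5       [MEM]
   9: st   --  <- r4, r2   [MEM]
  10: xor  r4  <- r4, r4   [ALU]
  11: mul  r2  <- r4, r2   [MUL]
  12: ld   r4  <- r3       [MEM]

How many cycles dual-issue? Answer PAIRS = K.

  cy0 -> i0/i1 (st add) pair
  cy1 -> i2 (or) RAW r1
  cy2 -> i3/i4 (bne sll) pair
  cy3 -> i5 (st) no-port MEM/MEM
  cy4 -> i6/i7 (ld beq) pair
  cy5 -> i8 (ld) no-port MEM/MEM
  cy6 -> i9/i10 (st xor) pair
  cy7 -> i11/i12 (mul ld) pair

PAIRS = 5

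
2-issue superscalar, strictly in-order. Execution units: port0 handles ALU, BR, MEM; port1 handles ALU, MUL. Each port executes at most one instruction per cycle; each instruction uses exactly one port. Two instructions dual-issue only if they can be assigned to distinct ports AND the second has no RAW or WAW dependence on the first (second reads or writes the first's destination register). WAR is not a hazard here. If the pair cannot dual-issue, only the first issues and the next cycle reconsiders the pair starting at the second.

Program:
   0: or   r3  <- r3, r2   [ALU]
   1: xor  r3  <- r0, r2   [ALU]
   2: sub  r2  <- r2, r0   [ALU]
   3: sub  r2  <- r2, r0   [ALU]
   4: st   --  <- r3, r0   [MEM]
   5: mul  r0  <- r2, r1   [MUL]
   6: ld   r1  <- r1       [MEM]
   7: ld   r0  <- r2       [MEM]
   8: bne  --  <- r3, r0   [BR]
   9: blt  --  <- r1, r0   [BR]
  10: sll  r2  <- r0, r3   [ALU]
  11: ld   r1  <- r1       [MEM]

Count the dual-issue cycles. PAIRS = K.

t=0 i0:or ; WAW r3
t=1 i1+i2:xor sub ; pair
t=2 i3+i4:sub st ; pair
t=3 i5+i6:mul ld ; pair
t=4 i7:ld ; no-port MEM/BR
t=5 i8:bne ; no-port BR/BR
t=6 i9+i10:blt sll ; pair
t=7 i11:ld ; tail

PAIRS = 4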